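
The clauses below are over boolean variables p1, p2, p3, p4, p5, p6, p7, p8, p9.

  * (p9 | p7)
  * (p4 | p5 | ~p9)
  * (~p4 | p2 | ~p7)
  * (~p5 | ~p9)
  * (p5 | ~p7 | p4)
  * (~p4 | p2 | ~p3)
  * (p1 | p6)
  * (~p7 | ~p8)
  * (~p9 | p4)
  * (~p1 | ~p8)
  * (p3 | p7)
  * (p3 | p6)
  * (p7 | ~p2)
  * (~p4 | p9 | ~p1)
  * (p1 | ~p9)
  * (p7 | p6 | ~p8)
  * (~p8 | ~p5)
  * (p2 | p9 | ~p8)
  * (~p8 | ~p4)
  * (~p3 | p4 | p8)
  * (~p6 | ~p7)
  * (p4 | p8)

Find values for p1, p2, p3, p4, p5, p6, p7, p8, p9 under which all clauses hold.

p1 = 1, p2 = 1, p3 = 1, p4 = 1, p5 = 0, p6 = 0, p7 = 1, p8 = 0, p9 = 1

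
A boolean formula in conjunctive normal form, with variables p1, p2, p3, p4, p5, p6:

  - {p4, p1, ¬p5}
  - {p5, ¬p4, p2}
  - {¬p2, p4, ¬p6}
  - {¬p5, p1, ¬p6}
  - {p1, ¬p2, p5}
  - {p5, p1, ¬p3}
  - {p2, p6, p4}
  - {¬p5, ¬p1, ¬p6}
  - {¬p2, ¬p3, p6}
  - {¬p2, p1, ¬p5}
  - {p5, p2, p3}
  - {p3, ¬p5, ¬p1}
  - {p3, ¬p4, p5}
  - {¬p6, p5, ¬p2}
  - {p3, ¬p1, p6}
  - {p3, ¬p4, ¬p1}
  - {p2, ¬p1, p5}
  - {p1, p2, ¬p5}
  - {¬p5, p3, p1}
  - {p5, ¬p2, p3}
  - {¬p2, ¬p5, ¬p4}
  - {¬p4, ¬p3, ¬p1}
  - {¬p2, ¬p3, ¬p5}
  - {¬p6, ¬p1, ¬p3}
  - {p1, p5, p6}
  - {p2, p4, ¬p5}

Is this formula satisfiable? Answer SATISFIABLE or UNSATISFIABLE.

p5 = True:
  p1 = True:
    propagation gives p6=False, p3=True, p2=False, p4=True; an empty clause results — contradiction.
  p1 = False:
    propagation gives p4=True, p6=False, p2=False; an empty clause results — contradiction.
p5 = False:
  p2 = True:
    propagation gives p1=True, p6=False, p3=False; an empty clause results — contradiction.
  p2 = False:
    propagation gives p4=False, p6=True, p3=True, p1=True; an empty clause results — contradiction.
Every branch closes, so no satisfying assignment exists.

UNSATISFIABLE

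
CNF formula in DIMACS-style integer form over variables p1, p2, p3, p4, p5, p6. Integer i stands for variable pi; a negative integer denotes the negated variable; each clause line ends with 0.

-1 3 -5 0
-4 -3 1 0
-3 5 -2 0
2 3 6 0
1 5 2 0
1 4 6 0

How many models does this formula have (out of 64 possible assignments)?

Case analysis on p1 and p3:
  p1=1, p3=1: p4, p6 free; 3 ways for (p2,p5) × 2^2 = 12.
  p1=1, p3=0: p4 free; 3 ways for (p2,p5,p6) × 2^1 = 6.
  p1=0, p3=1: remaining (p2,p4,p5,p6) ∈ {(0,0,1,1); (1,0,1,1)} — 2.
  p1=0, p3=0: 8 of the 16 assignments to (p2,p4,p5,p6) work.
Total: 12 + 6 + 2 + 8 = 28.

28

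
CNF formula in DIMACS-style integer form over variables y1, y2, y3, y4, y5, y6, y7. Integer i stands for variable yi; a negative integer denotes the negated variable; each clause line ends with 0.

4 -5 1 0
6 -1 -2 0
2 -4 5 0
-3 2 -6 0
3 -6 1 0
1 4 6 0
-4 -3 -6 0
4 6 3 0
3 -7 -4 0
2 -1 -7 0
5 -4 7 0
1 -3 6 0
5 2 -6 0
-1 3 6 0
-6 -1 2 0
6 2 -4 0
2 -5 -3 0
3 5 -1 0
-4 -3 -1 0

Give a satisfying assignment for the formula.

y1 = 1, y2 = 0, y3 = 1, y4 = 0, y5 = 0, y6 = 0, y7 = 0

Try y1 = True.
Try y2 = False.
  then y7 is forced to False.
  then y6 is forced to False.
  then y3 is forced to True.
  then y4 is forced to False.
  then y5 is forced to False.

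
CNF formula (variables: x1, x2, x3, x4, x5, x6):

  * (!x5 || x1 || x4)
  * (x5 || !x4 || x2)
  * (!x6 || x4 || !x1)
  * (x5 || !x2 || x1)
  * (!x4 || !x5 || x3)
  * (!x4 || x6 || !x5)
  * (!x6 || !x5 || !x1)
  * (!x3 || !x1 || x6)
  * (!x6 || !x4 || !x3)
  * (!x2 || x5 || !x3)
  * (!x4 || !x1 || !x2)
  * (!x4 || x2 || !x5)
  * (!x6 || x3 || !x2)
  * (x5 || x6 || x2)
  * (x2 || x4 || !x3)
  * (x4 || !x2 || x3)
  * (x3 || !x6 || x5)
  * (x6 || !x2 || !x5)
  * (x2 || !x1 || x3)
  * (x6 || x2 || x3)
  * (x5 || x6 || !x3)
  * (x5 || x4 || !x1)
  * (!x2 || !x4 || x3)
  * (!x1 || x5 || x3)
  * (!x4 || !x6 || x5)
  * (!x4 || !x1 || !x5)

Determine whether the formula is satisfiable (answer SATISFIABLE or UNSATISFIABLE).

UNSATISFIABLE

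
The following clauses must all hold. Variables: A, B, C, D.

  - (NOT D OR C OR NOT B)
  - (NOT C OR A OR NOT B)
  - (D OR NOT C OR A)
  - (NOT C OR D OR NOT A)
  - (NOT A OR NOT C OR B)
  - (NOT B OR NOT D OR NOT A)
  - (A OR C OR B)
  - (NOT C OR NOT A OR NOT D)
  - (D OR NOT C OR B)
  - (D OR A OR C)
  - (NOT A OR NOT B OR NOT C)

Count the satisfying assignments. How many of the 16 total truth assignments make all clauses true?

4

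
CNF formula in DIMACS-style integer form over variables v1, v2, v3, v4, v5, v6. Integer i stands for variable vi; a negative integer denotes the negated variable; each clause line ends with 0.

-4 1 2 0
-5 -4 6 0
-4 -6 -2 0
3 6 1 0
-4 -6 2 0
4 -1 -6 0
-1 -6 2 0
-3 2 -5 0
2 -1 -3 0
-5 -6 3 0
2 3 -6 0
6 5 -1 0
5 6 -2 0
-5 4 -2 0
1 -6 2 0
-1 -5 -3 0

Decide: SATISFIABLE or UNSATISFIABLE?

SATISFIABLE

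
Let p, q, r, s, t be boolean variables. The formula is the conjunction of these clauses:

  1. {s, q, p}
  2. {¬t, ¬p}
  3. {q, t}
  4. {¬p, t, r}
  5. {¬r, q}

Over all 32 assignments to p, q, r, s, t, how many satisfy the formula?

Case analysis on p and q:
  p=1, q=1: remaining (r,s,t) ∈ {(1,0,0); (1,1,0)} — 2.
  p=1, q=0: a clause becomes empty — 0.
  p=0, q=1: r, s, t free → 2^3 = 8.
  p=0, q=0: remaining (r,s,t) ∈ {(0,1,1)} — 1.
Total: 2 + 0 + 8 + 1 = 11.

11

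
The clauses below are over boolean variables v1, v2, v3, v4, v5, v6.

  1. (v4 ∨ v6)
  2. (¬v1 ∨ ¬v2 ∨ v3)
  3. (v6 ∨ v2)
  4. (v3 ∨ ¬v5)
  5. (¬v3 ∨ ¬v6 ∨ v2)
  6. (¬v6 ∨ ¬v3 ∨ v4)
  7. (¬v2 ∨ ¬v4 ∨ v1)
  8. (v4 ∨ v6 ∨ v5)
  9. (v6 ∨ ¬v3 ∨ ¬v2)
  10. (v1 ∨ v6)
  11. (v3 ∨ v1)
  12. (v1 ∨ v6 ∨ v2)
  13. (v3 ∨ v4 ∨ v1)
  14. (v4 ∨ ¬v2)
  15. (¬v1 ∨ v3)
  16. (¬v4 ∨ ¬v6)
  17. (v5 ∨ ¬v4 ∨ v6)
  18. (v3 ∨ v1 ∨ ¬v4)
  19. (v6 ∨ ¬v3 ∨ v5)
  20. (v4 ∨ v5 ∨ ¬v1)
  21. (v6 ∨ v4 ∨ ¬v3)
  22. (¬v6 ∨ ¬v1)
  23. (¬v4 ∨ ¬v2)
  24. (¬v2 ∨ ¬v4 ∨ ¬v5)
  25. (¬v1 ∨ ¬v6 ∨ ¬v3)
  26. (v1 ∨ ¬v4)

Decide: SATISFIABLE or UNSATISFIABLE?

UNSATISFIABLE

v4 = True:
  propagation gives v6=False, v2=True; an empty clause results — contradiction.
v4 = False:
  propagation gives v6=True, v3=False, v5=False, v1=True; an empty clause results — contradiction.
Every branch closes, so no satisfying assignment exists.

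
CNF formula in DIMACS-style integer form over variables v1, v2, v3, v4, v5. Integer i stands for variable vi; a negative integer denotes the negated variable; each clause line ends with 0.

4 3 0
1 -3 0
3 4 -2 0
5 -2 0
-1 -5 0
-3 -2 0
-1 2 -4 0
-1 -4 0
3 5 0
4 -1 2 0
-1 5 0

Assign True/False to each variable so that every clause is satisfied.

Try v1 = False.
  then v3 is forced to False.
  then v4 is forced to True.
  then v5 is forced to True.
v2 is now unconstrained; take v2 = False.
Check each clause:
  1. (v4 || v3) — v4 is true.
  2. (v1 || !v3) — !v3 is true.
  3. (v3 || !v2 || v4) — v4 is true.
  4. (v5 || !v2) — v5 is true.
  5. (!v1 || !v5) — !v1 is true.
  6. (!v3 || !v2) — !v3 is true.
  7. (!v1 || v2 || !v4) — !v1 is true.
  8. (!v4 || !v1) — !v1 is true.
  9. (v5 || v3) — v5 is true.
  10. (v4 || v2 || !v1) — v4 is true.
  11. (!v1 || v5) — v5 is true.

v1=False, v2=False, v3=False, v4=True, v5=True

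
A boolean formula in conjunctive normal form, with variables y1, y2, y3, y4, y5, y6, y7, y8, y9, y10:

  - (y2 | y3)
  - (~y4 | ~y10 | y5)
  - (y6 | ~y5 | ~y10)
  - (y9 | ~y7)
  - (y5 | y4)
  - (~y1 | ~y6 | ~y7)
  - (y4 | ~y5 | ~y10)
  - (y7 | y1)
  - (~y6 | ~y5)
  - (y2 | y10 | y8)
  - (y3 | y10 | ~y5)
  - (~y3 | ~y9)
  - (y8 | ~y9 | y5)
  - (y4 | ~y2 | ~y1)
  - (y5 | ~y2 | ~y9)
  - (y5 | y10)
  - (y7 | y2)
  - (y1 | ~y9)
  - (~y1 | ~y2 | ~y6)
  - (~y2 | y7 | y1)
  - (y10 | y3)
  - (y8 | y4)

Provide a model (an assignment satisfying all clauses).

Pure literal: y8 appears only positively; assign y8 = True.
Branch on y1: take y1 = True.
Try y2 = True.
  then y4 is forced to True.
  then y6 is forced to False.
Branch on y3: take y3 = True.
  then y9 is forced to False.
  then y7 is forced to False.
For the remaining variables, y5 = True, y10 = False works.

y1=True, y2=True, y3=True, y4=True, y5=True, y6=False, y7=False, y8=True, y9=False, y10=False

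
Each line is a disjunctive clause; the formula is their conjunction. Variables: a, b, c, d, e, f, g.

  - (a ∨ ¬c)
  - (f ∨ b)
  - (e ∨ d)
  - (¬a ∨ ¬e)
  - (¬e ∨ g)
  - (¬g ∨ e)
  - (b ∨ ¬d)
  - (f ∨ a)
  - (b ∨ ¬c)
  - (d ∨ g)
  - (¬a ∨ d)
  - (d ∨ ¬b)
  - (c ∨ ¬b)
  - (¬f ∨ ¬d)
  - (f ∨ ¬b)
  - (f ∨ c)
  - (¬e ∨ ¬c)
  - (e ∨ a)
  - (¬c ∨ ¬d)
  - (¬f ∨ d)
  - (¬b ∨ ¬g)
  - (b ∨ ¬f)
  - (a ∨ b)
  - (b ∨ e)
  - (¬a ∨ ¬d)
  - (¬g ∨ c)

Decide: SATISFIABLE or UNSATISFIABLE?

UNSATISFIABLE

b = True:
  propagation gives d=True, c=True; an empty clause results — contradiction.
b = False:
  propagation gives f=True; an empty clause results — contradiction.
Every branch closes, so no satisfying assignment exists.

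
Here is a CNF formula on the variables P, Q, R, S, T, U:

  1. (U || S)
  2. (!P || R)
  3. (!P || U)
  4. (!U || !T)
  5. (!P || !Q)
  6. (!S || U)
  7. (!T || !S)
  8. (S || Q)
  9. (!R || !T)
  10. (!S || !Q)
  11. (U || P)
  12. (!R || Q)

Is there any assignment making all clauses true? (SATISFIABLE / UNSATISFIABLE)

SATISFIABLE

T occurs only negated in the remaining clauses — set T = False.
Try P = False.
  then U is forced to True.
Try Q = True.
  then S is forced to False.
R is now unconstrained; take R = False.
So P=0, Q=1, R=0, S=0, T=0, U=1 is a satisfying assignment.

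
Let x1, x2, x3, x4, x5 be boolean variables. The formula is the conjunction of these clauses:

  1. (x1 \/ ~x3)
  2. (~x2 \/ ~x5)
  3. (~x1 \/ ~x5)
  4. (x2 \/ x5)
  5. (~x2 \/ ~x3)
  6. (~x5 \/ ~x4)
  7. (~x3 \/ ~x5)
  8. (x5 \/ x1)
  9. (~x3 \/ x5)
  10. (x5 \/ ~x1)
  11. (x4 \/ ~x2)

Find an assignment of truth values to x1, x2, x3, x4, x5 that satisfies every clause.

x1=False, x2=False, x3=False, x4=False, x5=True

Check each clause:
  1. (x1 \/ ~x3) — ~x3 is true.
  2. (~x2 \/ ~x5) — ~x2 is true.
  3. (~x5 \/ ~x1) — ~x1 is true.
  4. (x5 \/ x2) — x5 is true.
  5. (~x2 \/ ~x3) — ~x3 is true.
  6. (~x5 \/ ~x4) — ~x4 is true.
  7. (~x3 \/ ~x5) — ~x3 is true.
  8. (x5 \/ x1) — x5 is true.
  9. (x5 \/ ~x3) — x5 is true.
  10. (x5 \/ ~x1) — x5 is true.
  11. (x4 \/ ~x2) — ~x2 is true.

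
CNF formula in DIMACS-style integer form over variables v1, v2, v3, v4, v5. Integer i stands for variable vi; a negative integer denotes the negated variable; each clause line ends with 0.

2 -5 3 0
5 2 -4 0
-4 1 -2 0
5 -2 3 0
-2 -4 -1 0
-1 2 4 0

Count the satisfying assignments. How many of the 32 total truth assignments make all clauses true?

11

Case analysis on v2 and v4:
  v2=1, v4=1: a clause becomes empty — 0.
  v2=1, v4=0: v1 free; 3 ways for (v3,v5) × 2^1 = 6.
  v2=0, v4=1: remaining (v1,v3,v5) ∈ {(0,1,1); (1,1,1)} — 2.
  v2=0, v4=0: remaining (v1,v3,v5) ∈ {(0,0,0); (0,1,0); (0,1,1)} — 3.
Total: 0 + 6 + 2 + 3 = 11.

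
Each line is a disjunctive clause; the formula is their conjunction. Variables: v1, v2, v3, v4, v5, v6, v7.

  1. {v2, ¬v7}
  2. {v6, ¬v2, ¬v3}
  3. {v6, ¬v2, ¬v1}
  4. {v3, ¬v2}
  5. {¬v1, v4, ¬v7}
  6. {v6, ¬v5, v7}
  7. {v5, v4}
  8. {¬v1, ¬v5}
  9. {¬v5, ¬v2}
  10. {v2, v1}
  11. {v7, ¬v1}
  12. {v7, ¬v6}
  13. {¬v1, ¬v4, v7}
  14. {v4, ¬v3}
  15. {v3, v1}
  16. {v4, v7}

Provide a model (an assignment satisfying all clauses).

Try v1 = False.
  then v2 is forced to True.
  then v3 is forced to True.
  then v6 is forced to True.
  then v5 is forced to False.
  then v4 is forced to True.
  then v7 is forced to True.
Check each clause:
  1. {¬v7, v2} — v2 is true.
  2. {¬v2, ¬v3, v6} — v6 is true.
  3. {¬v2, v6, ¬v1} — v6 is true.
  4. {v3, ¬v2} — v3 is true.
  5. {v4, ¬v7, ¬v1} — v4 is true.
  6. {¬v5, v6, v7} — ¬v5 is true.
  7. {v5, v4} — v4 is true.
  8. {¬v5, ¬v1} — ¬v5 is true.
  9. {¬v5, ¬v2} — ¬v5 is true.
  10. {v1, v2} — v2 is true.
  11. {v7, ¬v1} — ¬v1 is true.
  12. {v7, ¬v6} — v7 is true.
  13. {v7, ¬v1, ¬v4} — ¬v1 is true.
  14. {v4, ¬v3} — v4 is true.
  15. {v1, v3} — v3 is true.
  16. {v7, v4} — v4 is true.

v1=False, v2=True, v3=True, v4=True, v5=False, v6=True, v7=True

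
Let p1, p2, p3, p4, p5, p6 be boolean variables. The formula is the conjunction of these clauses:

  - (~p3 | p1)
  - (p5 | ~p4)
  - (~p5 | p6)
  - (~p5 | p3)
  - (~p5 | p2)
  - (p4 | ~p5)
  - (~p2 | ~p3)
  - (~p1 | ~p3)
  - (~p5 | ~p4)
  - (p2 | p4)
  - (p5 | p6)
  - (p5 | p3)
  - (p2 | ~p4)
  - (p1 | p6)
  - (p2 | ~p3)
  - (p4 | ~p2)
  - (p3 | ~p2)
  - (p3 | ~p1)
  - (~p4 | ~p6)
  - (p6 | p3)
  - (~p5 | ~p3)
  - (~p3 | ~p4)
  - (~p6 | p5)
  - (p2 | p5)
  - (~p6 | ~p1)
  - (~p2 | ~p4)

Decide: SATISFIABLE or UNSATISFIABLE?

p3 = True:
  propagation gives p1=True; an empty clause results — contradiction.
p3 = False:
  propagation gives p5=False; an empty clause results — contradiction.
Every branch closes, so no satisfying assignment exists.

UNSATISFIABLE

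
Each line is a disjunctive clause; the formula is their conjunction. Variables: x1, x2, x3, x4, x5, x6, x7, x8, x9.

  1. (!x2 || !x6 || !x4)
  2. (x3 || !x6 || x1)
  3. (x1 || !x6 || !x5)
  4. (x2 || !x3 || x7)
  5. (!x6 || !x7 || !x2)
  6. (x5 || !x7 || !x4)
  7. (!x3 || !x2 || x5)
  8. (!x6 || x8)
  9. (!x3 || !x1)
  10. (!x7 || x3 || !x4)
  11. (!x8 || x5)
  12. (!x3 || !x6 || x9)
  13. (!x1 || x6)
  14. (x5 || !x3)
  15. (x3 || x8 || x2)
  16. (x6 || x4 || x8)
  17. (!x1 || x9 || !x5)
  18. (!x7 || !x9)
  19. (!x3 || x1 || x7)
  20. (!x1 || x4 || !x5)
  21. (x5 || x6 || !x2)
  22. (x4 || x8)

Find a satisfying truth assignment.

Try x1 = False.
Branch on x2: take x2 = True.
For the remaining variables, x3 = False, x4 = True, x5 = True, x6 = False, x7 = False, x8 = False, x9 = False works.
Check each clause:
  1. (!x2 || !x6 || !x4) — !x6 is true.
  2. (x3 || x1 || !x6) — !x6 is true.
  3. (!x5 || !x6 || x1) — !x6 is true.
  4. (!x3 || x2 || x7) — x2 is true.
  5. (!x7 || !x2 || !x6) — !x7 is true.
  6. (x5 || !x7 || !x4) — !x7 is true.
  7. (!x3 || !x2 || x5) — !x3 is true.
  8. (!x6 || x8) — !x6 is true.
  9. (!x3 || !x1) — !x3 is true.
  10. (!x4 || !x7 || x3) — !x7 is true.
  11. (!x8 || x5) — !x8 is true.
  12. (x9 || !x3 || !x6) — !x6 is true.
  13. (x6 || !x1) — !x1 is true.
  14. (x5 || !x3) — !x3 is true.
  15. (x2 || x8 || x3) — x2 is true.
  16. (x8 || x6 || x4) — x4 is true.
  17. (x9 || !x1 || !x5) — !x1 is true.
  18. (!x7 || !x9) — !x7 is true.
  19. (x1 || !x3 || x7) — !x3 is true.
  20. (!x5 || !x1 || x4) — x4 is true.
  21. (x6 || x5 || !x2) — x5 is true.
  22. (x4 || x8) — x4 is true.

x1=False, x2=True, x3=False, x4=True, x5=True, x6=False, x7=False, x8=False, x9=False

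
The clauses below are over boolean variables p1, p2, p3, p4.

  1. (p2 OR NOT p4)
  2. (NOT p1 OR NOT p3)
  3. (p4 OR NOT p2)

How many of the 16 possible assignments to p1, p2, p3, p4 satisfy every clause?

The models are:
  p1=F p2=F p3=F p4=F
  p1=F p2=F p3=T p4=F
  p1=F p2=T p3=F p4=T
  p1=F p2=T p3=T p4=T
  p1=T p2=F p3=F p4=F
  p1=T p2=T p3=F p4=T
That's 6 in total.

6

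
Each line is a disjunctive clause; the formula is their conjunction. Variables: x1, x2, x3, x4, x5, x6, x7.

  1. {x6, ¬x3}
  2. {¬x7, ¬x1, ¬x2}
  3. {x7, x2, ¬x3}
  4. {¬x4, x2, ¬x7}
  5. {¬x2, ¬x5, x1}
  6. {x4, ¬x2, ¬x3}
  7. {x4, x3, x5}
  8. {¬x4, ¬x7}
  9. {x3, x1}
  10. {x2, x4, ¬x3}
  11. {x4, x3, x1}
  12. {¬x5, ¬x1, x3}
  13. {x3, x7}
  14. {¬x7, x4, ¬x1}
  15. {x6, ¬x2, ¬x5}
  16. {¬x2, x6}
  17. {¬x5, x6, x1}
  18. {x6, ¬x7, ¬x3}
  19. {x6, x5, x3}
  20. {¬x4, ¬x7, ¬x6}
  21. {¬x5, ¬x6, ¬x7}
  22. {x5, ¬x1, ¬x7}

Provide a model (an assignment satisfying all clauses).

x1 = T, x2 = T, x3 = T, x4 = T, x5 = F, x6 = T, x7 = F

Branch on x1: take x1 = True.
Branch on x2: take x2 = True.
  then x7 is forced to False.
  then x3 is forced to True.
  then x6 is forced to True.
  then x4 is forced to True.
x5 is now unconstrained; take x5 = False.
Every clause has at least one true literal under this assignment.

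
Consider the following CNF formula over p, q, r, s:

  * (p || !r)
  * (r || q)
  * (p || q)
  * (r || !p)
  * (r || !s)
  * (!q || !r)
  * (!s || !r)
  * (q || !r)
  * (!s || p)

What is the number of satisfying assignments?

1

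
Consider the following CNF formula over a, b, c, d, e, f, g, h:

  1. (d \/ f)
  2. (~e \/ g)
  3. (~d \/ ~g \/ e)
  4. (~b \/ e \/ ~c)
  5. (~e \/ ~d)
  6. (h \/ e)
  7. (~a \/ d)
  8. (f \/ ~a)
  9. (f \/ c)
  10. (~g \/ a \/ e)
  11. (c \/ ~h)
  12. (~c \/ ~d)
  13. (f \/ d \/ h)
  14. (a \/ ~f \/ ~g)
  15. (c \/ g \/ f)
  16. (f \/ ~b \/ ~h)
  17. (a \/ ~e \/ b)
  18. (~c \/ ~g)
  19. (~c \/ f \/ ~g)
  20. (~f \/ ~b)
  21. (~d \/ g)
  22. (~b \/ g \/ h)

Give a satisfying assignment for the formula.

a=F, b=F, c=T, d=F, e=F, f=T, g=F, h=T

Try a = False.
Try b = False.
  then e is forced to False.
  then h is forced to True.
  then g is forced to False.
  then c is forced to True.
  then d is forced to False.
  then f is forced to True.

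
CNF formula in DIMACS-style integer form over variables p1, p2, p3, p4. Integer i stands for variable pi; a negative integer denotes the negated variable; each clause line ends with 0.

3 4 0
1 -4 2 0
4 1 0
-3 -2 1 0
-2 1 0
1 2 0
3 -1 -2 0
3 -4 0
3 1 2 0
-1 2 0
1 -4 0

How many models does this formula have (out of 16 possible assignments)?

Satisfying assignments:
  p1=T p2=T p3=T p4=F
  p1=T p2=T p3=T p4=T
That's 2 in total.

2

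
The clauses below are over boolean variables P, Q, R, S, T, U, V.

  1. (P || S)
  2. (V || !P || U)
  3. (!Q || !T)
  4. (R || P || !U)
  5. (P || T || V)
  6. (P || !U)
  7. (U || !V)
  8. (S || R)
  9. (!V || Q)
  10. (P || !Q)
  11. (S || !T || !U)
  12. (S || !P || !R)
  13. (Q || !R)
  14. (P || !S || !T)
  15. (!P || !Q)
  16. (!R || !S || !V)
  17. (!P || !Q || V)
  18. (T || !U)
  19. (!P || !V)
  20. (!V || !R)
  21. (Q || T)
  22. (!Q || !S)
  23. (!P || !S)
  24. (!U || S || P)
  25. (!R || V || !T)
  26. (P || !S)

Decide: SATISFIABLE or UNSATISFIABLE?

P = True:
  propagation gives Q=False, V=False, U=True, R=False; an empty clause results — contradiction.
P = False:
  propagation gives S=True; an empty clause results — contradiction.
Every branch closes, so no satisfying assignment exists.

UNSATISFIABLE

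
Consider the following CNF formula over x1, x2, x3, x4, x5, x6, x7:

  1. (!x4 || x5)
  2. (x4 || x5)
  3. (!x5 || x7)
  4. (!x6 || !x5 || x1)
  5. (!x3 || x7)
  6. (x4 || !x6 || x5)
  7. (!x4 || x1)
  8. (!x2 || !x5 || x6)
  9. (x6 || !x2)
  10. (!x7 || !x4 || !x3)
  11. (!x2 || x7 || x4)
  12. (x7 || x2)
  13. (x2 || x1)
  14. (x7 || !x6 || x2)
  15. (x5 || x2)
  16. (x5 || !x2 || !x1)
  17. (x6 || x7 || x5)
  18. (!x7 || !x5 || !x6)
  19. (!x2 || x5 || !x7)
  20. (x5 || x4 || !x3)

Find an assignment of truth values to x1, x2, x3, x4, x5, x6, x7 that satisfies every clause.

x1=1, x2=0, x3=0, x4=1, x5=1, x6=0, x7=1

x3 occurs only negated in the remaining clauses — set x3 = False.
Set x1 = True and propagate.
Try x2 = False.
  then x7 is forced to True.
  then x5 is forced to True.
  then x6 is forced to False.
x4 is now unconstrained; take x4 = True.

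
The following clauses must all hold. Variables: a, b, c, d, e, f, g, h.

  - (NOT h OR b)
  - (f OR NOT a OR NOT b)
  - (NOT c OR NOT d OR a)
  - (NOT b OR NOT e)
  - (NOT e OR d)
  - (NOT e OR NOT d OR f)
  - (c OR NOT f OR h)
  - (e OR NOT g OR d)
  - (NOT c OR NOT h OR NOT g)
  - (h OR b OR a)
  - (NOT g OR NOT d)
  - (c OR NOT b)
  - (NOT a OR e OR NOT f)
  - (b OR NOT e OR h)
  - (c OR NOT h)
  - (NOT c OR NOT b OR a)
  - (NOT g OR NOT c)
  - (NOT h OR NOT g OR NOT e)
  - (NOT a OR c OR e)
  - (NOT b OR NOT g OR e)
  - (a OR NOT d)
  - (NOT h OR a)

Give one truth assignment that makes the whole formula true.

g occurs only negated in the remaining clauses — set g = False.
Set a = True and propagate.
Try b = False.
  then h is forced to False.
  then e is forced to False.
  then f is forced to False.
  then c is forced to True.
d is now unconstrained; take d = False.
Every clause has at least one true literal under this assignment.

a=T, b=F, c=T, d=F, e=F, f=F, g=F, h=F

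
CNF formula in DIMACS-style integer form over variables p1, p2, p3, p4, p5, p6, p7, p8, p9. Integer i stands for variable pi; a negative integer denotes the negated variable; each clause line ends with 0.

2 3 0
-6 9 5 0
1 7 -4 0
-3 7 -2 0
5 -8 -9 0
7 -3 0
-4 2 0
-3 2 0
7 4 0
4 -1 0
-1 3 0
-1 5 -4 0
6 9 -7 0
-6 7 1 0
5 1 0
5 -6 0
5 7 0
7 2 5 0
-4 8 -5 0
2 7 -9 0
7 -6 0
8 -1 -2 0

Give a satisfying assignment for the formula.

p1=True, p2=True, p3=True, p4=True, p5=True, p6=True, p7=True, p8=True, p9=False

Branch on p1: take p1 = True.
  then p4 is forced to True.
  then p2 is forced to True.
  then p3 is forced to True.
  then p7 is forced to True.
  then p5 is forced to True.
  then p8 is forced to True.
For the remaining variables, p6 = True, p9 = False works.
Check each clause:
  1. {p2, p3} — p2 is true.
  2. {¬p6, p5, p9} — p5 is true.
  3. {¬p4, p7, p1} — p1 is true.
  4. {p7, ¬p2, ¬p3} — p7 is true.
  5. {p5, ¬p8, ¬p9} — p5 is true.
  6. {¬p3, p7} — p7 is true.
  7. {p2, ¬p4} — p2 is true.
  8. {p2, ¬p3} — p2 is true.
  9. {p7, p4} — p4 is true.
  10. {p4, ¬p1} — p4 is true.
  11. {p3, ¬p1} — p3 is true.
  12. {p5, ¬p4, ¬p1} — p5 is true.
  13. {p6, p9, ¬p7} — p6 is true.
  14. {p1, ¬p6, p7} — p1 is true.
  15. {p5, p1} — p1 is true.
  16. {¬p6, p5} — p5 is true.
  17. {p7, p5} — p5 is true.
  18. {p5, p7, p2} — p2 is true.
  19. {p8, ¬p4, ¬p5} — p8 is true.
  20. {¬p9, p7, p2} — p2 is true.
  21. {p7, ¬p6} — p7 is true.
  22. {¬p2, ¬p1, p8} — p8 is true.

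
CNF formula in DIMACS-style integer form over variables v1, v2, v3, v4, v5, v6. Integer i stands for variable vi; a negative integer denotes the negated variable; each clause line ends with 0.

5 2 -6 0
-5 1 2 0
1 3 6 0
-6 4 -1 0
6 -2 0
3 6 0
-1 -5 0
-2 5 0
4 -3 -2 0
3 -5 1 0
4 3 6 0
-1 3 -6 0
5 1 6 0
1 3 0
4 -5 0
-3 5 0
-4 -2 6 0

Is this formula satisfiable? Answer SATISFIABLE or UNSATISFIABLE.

Set v1 = False and propagate.
  then v3 is forced to True.
  then v5 is forced to True.
  then v2 is forced to True.
  then v6 is forced to True.
  then v4 is forced to True.
Every clause has at least one true literal under this assignment.
So v1 = 0  v2 = 1  v3 = 1  v4 = 1  v5 = 1  v6 = 1 is a satisfying assignment.

SATISFIABLE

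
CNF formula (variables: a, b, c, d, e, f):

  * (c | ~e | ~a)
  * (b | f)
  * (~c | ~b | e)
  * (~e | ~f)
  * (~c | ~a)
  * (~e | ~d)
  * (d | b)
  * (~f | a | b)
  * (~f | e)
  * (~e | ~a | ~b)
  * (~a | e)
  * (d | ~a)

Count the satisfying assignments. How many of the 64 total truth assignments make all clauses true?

Satisfying assignments:
  a=0 b=1 c=0 d=0 e=0 f=0
  a=0 b=1 c=0 d=0 e=1 f=0
  a=0 b=1 c=0 d=1 e=0 f=0
  a=0 b=1 c=1 d=0 e=1 f=0
That's 4 in total.

4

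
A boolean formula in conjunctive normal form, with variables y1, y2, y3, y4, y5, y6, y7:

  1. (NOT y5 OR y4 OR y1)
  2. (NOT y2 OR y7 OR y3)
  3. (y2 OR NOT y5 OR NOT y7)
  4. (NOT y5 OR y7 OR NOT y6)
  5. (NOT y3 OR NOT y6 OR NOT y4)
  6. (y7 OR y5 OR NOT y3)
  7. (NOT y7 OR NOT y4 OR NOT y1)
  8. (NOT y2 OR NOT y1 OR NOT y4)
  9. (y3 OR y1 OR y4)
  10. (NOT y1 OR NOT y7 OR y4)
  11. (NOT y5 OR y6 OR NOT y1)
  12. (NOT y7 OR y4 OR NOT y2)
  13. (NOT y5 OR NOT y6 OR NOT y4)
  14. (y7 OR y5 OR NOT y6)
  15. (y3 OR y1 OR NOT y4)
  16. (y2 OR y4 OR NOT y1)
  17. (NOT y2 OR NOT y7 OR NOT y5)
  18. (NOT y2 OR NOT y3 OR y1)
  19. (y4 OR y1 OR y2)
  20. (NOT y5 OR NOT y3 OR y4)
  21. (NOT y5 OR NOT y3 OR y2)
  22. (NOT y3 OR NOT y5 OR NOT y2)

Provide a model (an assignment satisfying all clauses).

Set y1 = True and propagate.
The remaining clauses are satisfied by y2 = False, y3 = False, y4 = True, y5 = False, y6 = False, y7 = False.

y1 = True, y2 = False, y3 = False, y4 = True, y5 = False, y6 = False, y7 = False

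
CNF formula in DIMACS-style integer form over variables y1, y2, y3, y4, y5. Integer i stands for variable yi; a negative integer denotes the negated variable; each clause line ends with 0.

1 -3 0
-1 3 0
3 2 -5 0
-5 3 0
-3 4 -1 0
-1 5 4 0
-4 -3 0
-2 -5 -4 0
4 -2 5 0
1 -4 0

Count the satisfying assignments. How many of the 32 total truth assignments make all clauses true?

Satisfying assignments:
  y1=0 y2=0 y3=0 y4=0 y5=0
That's 1 in total.

1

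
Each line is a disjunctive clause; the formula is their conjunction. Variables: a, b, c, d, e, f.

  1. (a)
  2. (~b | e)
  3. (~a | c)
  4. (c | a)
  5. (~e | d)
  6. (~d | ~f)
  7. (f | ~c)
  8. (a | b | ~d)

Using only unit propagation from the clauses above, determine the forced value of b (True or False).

Unit clause (a) sets a = True.
In (c | ~a), ~a is now false; c must hold, so c = True.
In (~c | f), ~c is now false; f must hold, so f = True.
(~d | ~f): since f = True, the clause reduces to (~d). d = False.
(~e | d): since d = False, the clause reduces to (~e). e = False.
From (~b | e) and e = False: b = False.

False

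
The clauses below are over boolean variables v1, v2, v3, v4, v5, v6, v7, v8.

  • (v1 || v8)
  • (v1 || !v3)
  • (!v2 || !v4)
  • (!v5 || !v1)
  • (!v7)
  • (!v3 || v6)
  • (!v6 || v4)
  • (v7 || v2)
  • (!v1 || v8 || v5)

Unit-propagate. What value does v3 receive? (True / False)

False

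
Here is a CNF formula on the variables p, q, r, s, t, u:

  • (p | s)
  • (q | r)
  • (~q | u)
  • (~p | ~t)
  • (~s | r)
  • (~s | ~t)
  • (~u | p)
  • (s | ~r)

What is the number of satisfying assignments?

The models are:
  p=F q=F r=T s=T t=F u=F
  p=T q=F r=T s=T t=F u=F
  p=T q=F r=T s=T t=F u=T
  p=T q=T r=F s=F t=F u=T
  p=T q=T r=T s=T t=F u=T
That's 5 in total.

5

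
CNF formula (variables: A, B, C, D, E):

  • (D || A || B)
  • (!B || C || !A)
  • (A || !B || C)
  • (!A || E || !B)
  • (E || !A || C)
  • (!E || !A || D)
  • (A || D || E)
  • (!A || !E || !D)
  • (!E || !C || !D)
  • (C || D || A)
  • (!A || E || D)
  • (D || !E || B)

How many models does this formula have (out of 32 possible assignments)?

Satisfying assignments:
  A=F B=F C=F D=T E=F
  A=F B=F C=F D=T E=T
  A=F B=F C=T D=T E=F
  A=F B=T C=T D=F E=T
  A=F B=T C=T D=T E=F
  A=T B=F C=T D=T E=F
Count: 6.

6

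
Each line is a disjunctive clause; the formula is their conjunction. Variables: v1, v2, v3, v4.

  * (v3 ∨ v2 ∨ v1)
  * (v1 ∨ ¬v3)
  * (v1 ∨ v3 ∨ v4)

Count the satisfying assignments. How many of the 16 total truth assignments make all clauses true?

Split on v1, then v3.
  v1=1, v3=1: remaining (v2,v4) ∈ {(0,0); (0,1); (1,0); (1,1)} — 4.
  v1=1, v3=0: remaining (v2,v4) ∈ {(0,0); (0,1); (1,0); (1,1)} — 4.
  v1=0, v3=1: a clause becomes empty — 0.
  v1=0, v3=0: remaining (v2,v4) ∈ {(1,1)} — 1.
Total: 4 + 4 + 0 + 1 = 9.

9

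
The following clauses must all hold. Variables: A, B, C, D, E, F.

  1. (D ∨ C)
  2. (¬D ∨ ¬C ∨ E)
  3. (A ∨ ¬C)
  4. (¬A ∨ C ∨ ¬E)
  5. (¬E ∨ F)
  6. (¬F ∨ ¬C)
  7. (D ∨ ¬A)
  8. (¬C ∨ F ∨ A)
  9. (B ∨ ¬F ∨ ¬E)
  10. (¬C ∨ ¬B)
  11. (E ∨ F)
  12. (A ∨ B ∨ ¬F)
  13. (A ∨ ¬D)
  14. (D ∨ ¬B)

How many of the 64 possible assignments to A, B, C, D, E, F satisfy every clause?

The models are:
  A=T B=F C=F D=T E=F F=T
  A=T B=T C=F D=T E=F F=T
That's 2 in total.

2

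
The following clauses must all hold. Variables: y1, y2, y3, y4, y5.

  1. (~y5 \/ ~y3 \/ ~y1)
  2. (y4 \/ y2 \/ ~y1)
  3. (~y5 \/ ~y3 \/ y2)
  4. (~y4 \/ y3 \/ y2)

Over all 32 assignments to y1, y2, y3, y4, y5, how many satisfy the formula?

19

Case analysis on y2 and y3:
  y2=T, y3=T: y4 free; 3 ways for (y1,y5) × 2^1 = 6.
  y2=T, y3=F: y1, y4, y5 free → 2^3 = 8.
  y2=F, y3=T: remaining (y1,y4,y5) ∈ {(F,F,F); (F,T,F); (T,T,F)} — 3.
  y2=F, y3=F: remaining (y1,y4,y5) ∈ {(F,F,F); (F,F,T)} — 2.
Total: 6 + 8 + 3 + 2 = 19.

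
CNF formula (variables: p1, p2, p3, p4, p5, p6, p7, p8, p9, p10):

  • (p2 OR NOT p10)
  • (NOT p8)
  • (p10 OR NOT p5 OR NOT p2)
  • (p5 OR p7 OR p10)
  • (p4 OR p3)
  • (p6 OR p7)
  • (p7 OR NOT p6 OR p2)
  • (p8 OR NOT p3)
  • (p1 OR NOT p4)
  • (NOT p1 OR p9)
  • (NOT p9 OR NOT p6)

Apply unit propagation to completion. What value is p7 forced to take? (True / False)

(NOT p8) is a unit clause: p8 = False.
In (NOT p3 OR p8), p8 is now false; NOT p3 must hold, so p3 = False.
In (p3 OR p4), p3 is now false; p4 must hold, so p4 = True.
(p1 OR NOT p4): since p4 = True, the clause reduces to (p1). p1 = True.
In (p9 OR NOT p1), NOT p1 is now false; p9 must hold, so p9 = True.
From (NOT p9 OR NOT p6) and p9 = True: p6 = False.
In (p7 OR p6), p6 is now false; p7 must hold, so p7 = True.

True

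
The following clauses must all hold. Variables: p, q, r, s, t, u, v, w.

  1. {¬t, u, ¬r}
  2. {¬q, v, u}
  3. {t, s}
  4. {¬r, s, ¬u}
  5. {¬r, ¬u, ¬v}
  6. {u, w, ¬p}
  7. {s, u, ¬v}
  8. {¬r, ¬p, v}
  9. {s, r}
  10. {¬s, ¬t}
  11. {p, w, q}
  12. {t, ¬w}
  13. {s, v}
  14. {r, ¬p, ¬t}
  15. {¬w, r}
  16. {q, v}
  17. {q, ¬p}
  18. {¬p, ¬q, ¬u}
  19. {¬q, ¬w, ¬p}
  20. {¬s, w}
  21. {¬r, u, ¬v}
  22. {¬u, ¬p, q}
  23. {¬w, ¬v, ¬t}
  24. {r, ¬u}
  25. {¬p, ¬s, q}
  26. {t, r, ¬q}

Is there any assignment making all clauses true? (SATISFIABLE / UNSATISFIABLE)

UNSATISFIABLE

r = True:
  u = True:
    propagation gives s=True, v=False, p=False, t=False; an empty clause results — contradiction.
  u = False:
    propagation gives t=False, s=True, w=False; an empty clause results — contradiction.
r = False:
  propagation gives s=True, t=False, w=False; an empty clause results — contradiction.
Every branch closes, so no satisfying assignment exists.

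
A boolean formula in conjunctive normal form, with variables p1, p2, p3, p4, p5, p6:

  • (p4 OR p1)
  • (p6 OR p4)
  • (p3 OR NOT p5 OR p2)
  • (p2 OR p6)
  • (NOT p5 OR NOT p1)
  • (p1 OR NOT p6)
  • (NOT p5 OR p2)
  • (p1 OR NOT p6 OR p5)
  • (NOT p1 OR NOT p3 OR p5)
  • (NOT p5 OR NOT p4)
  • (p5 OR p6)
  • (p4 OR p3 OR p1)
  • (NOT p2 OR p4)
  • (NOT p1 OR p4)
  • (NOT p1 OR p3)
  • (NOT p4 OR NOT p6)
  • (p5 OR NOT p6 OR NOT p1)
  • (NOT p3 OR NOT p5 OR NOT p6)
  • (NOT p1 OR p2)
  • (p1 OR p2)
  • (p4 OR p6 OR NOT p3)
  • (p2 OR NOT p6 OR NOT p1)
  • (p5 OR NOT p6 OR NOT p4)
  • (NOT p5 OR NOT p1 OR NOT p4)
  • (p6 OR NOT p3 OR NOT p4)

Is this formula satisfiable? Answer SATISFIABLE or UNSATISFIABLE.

UNSATISFIABLE

p1 = True:
  propagation gives p5=False, p3=False; an empty clause results — contradiction.
p1 = False:
  propagation gives p4=True, p6=False, p2=True, p5=False; an empty clause results — contradiction.
Every branch closes, so no satisfying assignment exists.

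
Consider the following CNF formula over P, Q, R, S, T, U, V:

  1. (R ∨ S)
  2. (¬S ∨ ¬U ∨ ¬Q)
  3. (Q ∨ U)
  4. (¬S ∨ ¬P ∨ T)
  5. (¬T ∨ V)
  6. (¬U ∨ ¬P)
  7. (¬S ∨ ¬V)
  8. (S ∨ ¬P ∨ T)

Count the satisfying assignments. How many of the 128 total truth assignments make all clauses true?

Split on S, then P.
  S=1, P=1: a clause becomes empty — 0.
  S=1, P=0: remaining (Q,R,T,U,V) ∈ {(0,0,0,1,0); (0,1,0,1,0); (1,0,0,0,0); (1,1,0,0,0)} — 4.
  S=0, P=1: remaining (Q,R,T,U,V) ∈ {(1,1,1,0,1)} — 1.
  S=0, P=0: 9 of the 32 assignments to (Q,R,T,U,V) work.
Total: 0 + 4 + 1 + 9 = 14.

14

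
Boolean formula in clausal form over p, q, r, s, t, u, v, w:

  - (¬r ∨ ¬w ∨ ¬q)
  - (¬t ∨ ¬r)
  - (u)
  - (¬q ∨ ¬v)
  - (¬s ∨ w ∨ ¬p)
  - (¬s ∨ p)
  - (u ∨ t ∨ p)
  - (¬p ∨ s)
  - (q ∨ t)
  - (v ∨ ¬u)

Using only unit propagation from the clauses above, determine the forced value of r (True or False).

(u) is a unit clause: u = True.
(¬u ∨ v): since u = True, the clause reduces to (v). v = True.
(¬v ∨ ¬q): since v = True, the clause reduces to (¬q). q = False.
(t ∨ q) with q = False leaves only t, so t = True.
From (¬r ∨ ¬t) and t = True: r = False.

False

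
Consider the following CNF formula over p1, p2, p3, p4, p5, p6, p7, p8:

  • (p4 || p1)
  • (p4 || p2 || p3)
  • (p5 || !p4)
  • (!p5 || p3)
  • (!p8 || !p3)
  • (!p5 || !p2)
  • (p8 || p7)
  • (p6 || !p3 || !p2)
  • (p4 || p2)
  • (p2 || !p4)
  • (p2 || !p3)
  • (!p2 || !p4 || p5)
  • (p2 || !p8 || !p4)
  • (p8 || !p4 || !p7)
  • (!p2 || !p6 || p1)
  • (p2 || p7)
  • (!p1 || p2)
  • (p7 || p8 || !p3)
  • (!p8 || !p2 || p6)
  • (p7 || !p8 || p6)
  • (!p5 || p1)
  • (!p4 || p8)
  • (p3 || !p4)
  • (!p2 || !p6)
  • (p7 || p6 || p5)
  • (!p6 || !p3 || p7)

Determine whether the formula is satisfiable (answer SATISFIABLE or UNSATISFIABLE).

SATISFIABLE

Set p1 = True and propagate.
  then p2 is forced to True.
  then p5 is forced to False.
  then p4 is forced to False.
  then p6 is forced to False.
  then p3 is forced to False.
  then p8 is forced to False.
  then p7 is forced to True.
So p1=T, p2=T, p3=F, p4=F, p5=F, p6=F, p7=T, p8=F is a satisfying assignment.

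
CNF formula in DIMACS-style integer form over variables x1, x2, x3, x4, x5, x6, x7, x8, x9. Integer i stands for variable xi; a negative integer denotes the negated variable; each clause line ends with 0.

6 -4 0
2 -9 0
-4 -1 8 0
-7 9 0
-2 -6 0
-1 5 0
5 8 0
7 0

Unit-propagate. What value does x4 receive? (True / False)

(x7) is a unit clause: x7 = True.
In (x9 ∨ ¬x7), ¬x7 is now false; x9 must hold, so x9 = True.
In (¬x9 ∨ x2), ¬x9 is now false; x2 must hold, so x2 = True.
In (¬x6 ∨ ¬x2), ¬x2 is now false; ¬x6 must hold, so x6 = False.
From (¬x4 ∨ x6) and x6 = False: x4 = False.

False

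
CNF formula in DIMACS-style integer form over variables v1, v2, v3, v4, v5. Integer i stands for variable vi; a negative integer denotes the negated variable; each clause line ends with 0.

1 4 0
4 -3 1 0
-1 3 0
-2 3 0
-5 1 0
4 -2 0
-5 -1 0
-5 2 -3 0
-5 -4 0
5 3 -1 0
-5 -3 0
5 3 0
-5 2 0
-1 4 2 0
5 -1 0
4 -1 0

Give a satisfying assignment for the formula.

Set v1 = False and propagate.
  then v4 is forced to True.
  then v5 is forced to False.
  then v3 is forced to True.
v2 is now unconstrained; take v2 = False.
Check each clause:
  1. (v1 \/ v4) — v4 is true.
  2. (v1 \/ ~v3 \/ v4) — v4 is true.
  3. (~v1 \/ v3) — v3 is true.
  4. (v3 \/ ~v2) — v3 is true.
  5. (~v5 \/ v1) — ~v5 is true.
  6. (v4 \/ ~v2) — v4 is true.
  7. (~v1 \/ ~v5) — ~v5 is true.
  8. (~v5 \/ v2 \/ ~v3) — ~v5 is true.
  9. (~v5 \/ ~v4) — ~v5 is true.
  10. (~v1 \/ v3 \/ v5) — v3 is true.
  11. (~v5 \/ ~v3) — ~v5 is true.
  12. (v5 \/ v3) — v3 is true.
  13. (~v5 \/ v2) — ~v5 is true.
  14. (v2 \/ ~v1 \/ v4) — v4 is true.
  15. (~v1 \/ v5) — ~v1 is true.
  16. (~v1 \/ v4) — v4 is true.

v1 = 0, v2 = 0, v3 = 1, v4 = 1, v5 = 0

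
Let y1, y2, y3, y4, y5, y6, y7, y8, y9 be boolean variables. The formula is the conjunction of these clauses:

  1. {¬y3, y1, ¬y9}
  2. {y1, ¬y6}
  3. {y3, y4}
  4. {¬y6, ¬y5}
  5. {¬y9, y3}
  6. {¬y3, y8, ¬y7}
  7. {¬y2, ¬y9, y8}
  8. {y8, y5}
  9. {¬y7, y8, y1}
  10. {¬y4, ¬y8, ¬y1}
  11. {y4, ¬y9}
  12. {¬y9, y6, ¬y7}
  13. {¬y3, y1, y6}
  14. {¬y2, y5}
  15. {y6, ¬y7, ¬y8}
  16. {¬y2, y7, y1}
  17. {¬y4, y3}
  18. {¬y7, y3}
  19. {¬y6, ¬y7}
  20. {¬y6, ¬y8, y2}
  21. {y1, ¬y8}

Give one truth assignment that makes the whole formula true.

y1 = True, y2 = True, y3 = True, y4 = False, y5 = True, y6 = False, y7 = False, y8 = True, y9 = False

Check each clause:
  1. {¬y3, y1, ¬y9} — y1 is true.
  2. {¬y6, y1} — y1 is true.
  3. {y3, y4} — y3 is true.
  4. {¬y5, ¬y6} — ¬y6 is true.
  5. {¬y9, y3} — y3 is true.
  6. {y8, ¬y3, ¬y7} — y8 is true.
  7. {y8, ¬y2, ¬y9} — y8 is true.
  8. {y5, y8} — y8 is true.
  9. {¬y7, y1, y8} — y8 is true.
  10. {¬y8, ¬y4, ¬y1} — ¬y4 is true.
  11. {y4, ¬y9} — ¬y9 is true.
  12. {¬y7, y6, ¬y9} — ¬y7 is true.
  13. {y6, ¬y3, y1} — y1 is true.
  14. {¬y2, y5} — y5 is true.
  15. {¬y8, ¬y7, y6} — ¬y7 is true.
  16. {y1, y7, ¬y2} — y1 is true.
  17. {¬y4, y3} — y3 is true.
  18. {¬y7, y3} — ¬y7 is true.
  19. {¬y7, ¬y6} — ¬y7 is true.
  20. {¬y8, ¬y6, y2} — ¬y6 is true.
  21. {y1, ¬y8} — y1 is true.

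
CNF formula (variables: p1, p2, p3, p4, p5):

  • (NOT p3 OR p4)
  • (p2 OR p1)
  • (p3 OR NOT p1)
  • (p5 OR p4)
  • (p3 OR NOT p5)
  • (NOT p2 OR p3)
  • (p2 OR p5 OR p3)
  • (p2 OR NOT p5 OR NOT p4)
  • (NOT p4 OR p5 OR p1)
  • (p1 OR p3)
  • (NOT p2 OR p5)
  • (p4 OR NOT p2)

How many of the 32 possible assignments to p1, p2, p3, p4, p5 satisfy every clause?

3

Satisfying assignments:
  p1=F p2=T p3=T p4=T p5=T
  p1=T p2=F p3=T p4=T p5=F
  p1=T p2=T p3=T p4=T p5=T
Count: 3.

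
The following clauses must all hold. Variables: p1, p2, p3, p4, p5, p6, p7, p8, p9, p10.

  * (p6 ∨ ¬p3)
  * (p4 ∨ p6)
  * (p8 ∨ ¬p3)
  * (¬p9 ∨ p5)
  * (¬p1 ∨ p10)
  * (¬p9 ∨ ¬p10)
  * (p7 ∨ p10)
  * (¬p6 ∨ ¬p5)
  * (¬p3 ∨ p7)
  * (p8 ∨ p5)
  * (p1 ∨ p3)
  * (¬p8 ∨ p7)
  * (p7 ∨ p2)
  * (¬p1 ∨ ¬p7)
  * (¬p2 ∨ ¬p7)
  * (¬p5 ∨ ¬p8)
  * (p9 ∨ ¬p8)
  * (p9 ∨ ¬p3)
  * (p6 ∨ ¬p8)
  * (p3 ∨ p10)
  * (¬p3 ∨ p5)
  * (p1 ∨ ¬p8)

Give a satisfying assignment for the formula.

p1=True, p2=True, p3=False, p4=True, p5=True, p6=False, p7=False, p8=False, p9=False, p10=True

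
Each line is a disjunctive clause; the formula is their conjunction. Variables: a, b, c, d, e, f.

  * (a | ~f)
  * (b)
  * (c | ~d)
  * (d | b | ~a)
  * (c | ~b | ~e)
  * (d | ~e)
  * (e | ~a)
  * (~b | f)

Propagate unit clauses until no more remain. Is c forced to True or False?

True

(b) stands alone — b = True.
From (f | ~b) and b = True: f = True.
(~f | a): since f = True, the clause reduces to (a). a = True.
(~a | e): since a = True, the clause reduces to (e). e = True.
In (c | ~e | ~b), ~b, ~e are now false; c must hold, so c = True.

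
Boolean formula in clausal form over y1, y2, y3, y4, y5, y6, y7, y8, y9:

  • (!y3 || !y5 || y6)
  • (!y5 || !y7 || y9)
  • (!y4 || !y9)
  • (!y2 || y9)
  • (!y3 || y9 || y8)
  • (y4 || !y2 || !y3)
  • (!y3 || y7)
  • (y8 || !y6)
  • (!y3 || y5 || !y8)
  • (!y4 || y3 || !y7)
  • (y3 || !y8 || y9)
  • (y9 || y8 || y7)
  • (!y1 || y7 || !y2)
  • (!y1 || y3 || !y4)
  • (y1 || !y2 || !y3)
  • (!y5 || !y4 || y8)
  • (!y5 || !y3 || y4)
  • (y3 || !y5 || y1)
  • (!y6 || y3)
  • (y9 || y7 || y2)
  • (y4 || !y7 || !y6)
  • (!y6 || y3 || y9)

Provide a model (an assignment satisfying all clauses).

y1=T  y2=T  y3=F  y4=F  y5=T  y6=F  y7=T  y8=F  y9=T

Check each clause:
  1. (!y5 || y6 || !y3) — !y3 is true.
  2. (!y7 || y9 || !y5) — y9 is true.
  3. (!y4 || !y9) — !y4 is true.
  4. (y9 || !y2) — y9 is true.
  5. (!y3 || y8 || y9) — y9 is true.
  6. (!y2 || y4 || !y3) — !y3 is true.
  7. (y7 || !y3) — !y3 is true.
  8. (y8 || !y6) — !y6 is true.
  9. (y5 || !y3 || !y8) — !y8 is true.
  10. (!y4 || y3 || !y7) — !y4 is true.
  11. (y3 || !y8 || y9) — !y8 is true.
  12. (y9 || y7 || y8) — y9 is true.
  13. (y7 || !y2 || !y1) — y7 is true.
  14. (y3 || !y4 || !y1) — !y4 is true.
  15. (!y2 || !y3 || y1) — y1 is true.
  16. (y8 || !y4 || !y5) — !y4 is true.
  17. (y4 || !y5 || !y3) — !y3 is true.
  18. (y1 || y3 || !y5) — y1 is true.
  19. (!y6 || y3) — !y6 is true.
  20. (y9 || y7 || y2) — y9 is true.
  21. (!y7 || y4 || !y6) — !y6 is true.
  22. (y3 || !y6 || y9) — y9 is true.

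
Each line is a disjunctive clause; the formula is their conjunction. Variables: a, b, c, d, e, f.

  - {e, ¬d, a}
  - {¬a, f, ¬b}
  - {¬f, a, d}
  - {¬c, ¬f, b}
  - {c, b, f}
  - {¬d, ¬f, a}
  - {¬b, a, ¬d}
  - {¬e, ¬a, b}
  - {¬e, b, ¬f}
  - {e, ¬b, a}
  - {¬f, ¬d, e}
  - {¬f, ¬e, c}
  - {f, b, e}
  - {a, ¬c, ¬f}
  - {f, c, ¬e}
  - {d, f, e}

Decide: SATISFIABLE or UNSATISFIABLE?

SATISFIABLE

Set a = False and propagate.
Try b = True.
  then d is forced to False.
  then f is forced to False.
  then e is forced to True.
  then c is forced to True.
So a=0, b=1, c=1, d=0, e=1, f=0 is a satisfying assignment.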